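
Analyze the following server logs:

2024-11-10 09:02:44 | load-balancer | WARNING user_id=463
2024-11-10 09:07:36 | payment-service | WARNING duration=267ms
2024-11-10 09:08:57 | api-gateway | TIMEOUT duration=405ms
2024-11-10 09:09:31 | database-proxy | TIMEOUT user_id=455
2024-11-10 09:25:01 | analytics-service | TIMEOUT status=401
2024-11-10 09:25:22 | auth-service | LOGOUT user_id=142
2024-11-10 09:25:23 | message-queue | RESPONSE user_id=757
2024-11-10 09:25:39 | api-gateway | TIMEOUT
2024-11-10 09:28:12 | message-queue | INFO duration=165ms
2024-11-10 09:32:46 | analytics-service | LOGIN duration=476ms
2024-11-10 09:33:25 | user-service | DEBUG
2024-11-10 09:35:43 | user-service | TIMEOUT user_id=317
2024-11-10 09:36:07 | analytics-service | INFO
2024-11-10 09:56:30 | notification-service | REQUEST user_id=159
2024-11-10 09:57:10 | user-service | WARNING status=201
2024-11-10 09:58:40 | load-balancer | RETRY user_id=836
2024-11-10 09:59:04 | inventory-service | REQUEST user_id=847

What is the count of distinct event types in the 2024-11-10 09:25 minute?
3

To count unique event types:

1. Filter events in the minute starting at 2024-11-10 09:25
2. Extract event types from matching entries
3. Count unique types: 3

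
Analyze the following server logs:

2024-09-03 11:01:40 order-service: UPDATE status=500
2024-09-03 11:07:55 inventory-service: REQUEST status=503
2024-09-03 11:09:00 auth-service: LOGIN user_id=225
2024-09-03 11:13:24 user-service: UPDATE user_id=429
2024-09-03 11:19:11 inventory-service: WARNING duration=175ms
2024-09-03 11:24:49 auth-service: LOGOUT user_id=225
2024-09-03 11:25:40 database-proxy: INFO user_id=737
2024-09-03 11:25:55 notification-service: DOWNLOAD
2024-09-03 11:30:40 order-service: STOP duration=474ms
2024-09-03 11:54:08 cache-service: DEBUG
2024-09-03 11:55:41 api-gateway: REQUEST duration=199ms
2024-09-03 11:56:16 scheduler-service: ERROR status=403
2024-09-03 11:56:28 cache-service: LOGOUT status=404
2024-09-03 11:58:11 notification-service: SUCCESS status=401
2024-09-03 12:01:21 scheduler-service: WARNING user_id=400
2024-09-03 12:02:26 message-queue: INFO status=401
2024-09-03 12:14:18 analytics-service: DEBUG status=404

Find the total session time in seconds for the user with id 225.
949

To calculate session duration:

1. Find LOGIN event for user_id=225: 2024-09-03 11:09:00
2. Find LOGOUT event for user_id=225: 2024-09-03 11:24:49
3. Session duration: 2024-09-03 11:24:49 - 2024-09-03 11:09:00 = 949 seconds (15 minutes)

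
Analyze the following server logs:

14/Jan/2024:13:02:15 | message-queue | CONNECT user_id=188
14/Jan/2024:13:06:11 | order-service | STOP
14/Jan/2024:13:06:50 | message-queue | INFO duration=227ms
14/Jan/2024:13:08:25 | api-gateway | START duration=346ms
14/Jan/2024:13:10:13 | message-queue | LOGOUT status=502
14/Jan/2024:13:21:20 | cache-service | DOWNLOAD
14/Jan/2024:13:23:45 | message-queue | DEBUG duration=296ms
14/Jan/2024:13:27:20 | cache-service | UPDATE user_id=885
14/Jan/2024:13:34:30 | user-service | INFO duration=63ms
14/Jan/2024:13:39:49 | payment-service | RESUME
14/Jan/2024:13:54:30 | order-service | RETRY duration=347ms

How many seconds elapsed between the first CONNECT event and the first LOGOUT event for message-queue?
478

To find the time between events:

1. Locate the first CONNECT event for message-queue: 14/Jan/2024:13:02:15
2. Locate the first LOGOUT event for message-queue: 14/Jan/2024:13:10:13
3. Calculate the difference: 14/Jan/2024:13:10:13 - 14/Jan/2024:13:02:15 = 478 seconds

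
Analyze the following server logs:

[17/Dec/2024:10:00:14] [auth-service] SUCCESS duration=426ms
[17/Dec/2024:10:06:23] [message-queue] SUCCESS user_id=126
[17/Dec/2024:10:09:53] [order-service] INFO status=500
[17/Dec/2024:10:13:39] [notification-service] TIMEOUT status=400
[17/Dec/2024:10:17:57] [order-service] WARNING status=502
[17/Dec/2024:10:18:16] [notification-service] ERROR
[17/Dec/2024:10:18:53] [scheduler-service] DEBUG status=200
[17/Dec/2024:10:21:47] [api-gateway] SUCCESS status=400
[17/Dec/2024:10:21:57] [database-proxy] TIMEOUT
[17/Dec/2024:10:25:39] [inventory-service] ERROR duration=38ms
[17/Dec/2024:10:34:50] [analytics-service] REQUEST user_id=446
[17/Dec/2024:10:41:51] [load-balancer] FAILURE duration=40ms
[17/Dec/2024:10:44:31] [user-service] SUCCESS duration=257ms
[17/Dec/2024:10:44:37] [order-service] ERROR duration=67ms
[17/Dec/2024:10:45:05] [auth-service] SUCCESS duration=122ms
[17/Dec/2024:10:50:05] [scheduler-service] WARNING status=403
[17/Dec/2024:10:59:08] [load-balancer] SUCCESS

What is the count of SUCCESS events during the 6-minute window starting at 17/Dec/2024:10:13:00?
0

To count events in the time window:

1. Window boundaries: 17/Dec/2024:10:13:00 to 17/Dec/2024:10:19:00
2. Filter for SUCCESS events within this window
3. Count matching events: 0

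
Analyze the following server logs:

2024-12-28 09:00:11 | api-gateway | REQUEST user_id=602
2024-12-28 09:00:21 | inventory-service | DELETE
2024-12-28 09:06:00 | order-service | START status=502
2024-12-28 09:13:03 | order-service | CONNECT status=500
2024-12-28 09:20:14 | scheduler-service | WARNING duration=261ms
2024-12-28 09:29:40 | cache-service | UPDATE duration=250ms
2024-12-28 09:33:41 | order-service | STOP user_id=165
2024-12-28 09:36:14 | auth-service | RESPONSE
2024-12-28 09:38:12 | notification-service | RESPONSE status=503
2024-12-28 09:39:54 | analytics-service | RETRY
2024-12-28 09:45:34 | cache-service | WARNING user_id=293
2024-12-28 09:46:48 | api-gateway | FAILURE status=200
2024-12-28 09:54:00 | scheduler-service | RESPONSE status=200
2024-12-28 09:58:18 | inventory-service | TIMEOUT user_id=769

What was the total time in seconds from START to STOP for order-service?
1661

To calculate state duration:

1. Find START event for order-service: 2024-12-28 09:06:00
2. Find STOP event for order-service: 2024-12-28 09:33:41
3. Calculate duration: 2024-12-28 09:33:41 - 2024-12-28 09:06:00 = 1661 seconds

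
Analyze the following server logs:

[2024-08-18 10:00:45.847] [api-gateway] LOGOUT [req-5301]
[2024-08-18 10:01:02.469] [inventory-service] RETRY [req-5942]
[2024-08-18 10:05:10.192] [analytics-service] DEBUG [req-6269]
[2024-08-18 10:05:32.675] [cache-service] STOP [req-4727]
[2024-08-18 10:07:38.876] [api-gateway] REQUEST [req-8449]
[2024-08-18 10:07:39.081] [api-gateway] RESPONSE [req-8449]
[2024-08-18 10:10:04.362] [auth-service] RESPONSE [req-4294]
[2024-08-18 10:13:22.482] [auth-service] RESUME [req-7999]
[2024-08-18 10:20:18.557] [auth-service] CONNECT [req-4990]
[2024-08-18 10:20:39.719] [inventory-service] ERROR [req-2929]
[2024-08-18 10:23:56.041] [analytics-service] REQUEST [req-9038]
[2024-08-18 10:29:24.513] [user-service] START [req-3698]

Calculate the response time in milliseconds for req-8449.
205

To calculate latency:

1. Find REQUEST with id req-8449: 2024-08-18 10:07:38.876
2. Find RESPONSE with id req-8449: 2024-08-18 10:07:39.081
3. Latency: 2024-08-18 10:07:39.081 - 2024-08-18 10:07:38.876 = 205ms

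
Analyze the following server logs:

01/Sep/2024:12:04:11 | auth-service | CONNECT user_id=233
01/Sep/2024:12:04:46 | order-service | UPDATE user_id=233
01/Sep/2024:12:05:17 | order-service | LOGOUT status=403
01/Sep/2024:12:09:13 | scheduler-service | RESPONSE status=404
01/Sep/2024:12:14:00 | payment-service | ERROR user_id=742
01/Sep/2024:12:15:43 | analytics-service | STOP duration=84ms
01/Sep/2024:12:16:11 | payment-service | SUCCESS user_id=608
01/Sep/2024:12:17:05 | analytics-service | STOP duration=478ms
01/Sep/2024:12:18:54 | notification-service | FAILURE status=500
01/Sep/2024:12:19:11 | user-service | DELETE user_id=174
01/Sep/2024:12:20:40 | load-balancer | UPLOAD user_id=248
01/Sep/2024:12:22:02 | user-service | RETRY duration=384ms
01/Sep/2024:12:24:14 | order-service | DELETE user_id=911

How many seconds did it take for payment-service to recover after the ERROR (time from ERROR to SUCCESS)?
131

To calculate recovery time:

1. Find ERROR event for payment-service: 01/Sep/2024:12:14:00
2. Find next SUCCESS event for payment-service: 01/Sep/2024:12:16:11
3. Recovery time: 01/Sep/2024:12:16:11 - 01/Sep/2024:12:14:00 = 131 seconds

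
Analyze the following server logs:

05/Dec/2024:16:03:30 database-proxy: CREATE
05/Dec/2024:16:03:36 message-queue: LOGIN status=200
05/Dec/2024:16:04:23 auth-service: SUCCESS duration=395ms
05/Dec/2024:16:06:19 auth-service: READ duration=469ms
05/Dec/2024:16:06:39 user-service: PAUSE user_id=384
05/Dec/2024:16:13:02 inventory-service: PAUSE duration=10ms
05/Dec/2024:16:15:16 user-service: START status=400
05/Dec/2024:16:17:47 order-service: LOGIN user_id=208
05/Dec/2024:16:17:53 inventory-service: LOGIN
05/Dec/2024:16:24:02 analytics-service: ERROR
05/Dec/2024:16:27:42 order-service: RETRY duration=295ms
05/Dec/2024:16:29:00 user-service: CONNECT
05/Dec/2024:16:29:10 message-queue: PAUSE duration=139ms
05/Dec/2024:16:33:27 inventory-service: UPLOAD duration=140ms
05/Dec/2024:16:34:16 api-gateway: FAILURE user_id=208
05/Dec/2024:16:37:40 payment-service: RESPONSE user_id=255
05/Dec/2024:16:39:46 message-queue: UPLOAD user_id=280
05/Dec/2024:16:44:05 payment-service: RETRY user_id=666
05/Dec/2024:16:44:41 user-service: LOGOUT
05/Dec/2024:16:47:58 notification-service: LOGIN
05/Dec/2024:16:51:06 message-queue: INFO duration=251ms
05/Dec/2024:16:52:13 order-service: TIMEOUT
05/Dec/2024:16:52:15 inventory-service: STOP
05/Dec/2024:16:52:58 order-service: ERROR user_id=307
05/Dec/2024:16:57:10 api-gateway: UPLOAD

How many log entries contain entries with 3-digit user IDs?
7

To find matching entries:

1. Pattern to match: entries with 3-digit user IDs
2. Scan each log entry for the pattern
3. Count matches: 7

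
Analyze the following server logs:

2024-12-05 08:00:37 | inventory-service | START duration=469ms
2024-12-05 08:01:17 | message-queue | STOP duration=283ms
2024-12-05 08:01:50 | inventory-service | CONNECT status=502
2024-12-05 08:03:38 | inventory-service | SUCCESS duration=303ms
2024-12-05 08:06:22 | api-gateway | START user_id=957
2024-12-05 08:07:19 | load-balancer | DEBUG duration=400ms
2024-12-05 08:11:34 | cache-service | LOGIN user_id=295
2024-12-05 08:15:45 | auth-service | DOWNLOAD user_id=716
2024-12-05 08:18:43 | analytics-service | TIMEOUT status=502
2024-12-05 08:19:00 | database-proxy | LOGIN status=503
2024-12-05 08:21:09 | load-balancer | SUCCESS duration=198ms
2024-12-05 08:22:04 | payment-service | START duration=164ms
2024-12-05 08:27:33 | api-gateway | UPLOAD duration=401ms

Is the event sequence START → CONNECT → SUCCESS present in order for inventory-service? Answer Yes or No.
Yes

To verify sequence order:

1. Find all events in sequence START → CONNECT → SUCCESS for inventory-service
2. Extract their timestamps
3. Check if timestamps are in ascending order
4. Result: Yes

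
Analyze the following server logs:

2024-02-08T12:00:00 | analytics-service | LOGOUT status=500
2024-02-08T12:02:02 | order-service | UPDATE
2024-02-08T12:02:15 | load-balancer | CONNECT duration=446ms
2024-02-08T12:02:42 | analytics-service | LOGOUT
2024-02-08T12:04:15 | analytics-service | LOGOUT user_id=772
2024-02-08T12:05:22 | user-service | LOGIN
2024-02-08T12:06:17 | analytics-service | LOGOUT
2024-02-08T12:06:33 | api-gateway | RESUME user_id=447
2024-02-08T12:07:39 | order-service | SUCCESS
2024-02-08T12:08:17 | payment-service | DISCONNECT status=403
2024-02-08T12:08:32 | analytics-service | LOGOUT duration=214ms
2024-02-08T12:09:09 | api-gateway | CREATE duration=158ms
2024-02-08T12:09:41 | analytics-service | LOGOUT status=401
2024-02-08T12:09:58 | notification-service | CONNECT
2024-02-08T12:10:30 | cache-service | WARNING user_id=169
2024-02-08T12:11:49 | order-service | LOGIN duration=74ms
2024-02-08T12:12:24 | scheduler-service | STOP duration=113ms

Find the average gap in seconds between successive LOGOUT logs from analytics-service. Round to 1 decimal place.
116.2

To calculate average interval:

1. Find all LOGOUT events for analytics-service in order
2. Calculate time gaps between consecutive events
3. Compute mean of gaps: 581 / 5 = 116.2 seconds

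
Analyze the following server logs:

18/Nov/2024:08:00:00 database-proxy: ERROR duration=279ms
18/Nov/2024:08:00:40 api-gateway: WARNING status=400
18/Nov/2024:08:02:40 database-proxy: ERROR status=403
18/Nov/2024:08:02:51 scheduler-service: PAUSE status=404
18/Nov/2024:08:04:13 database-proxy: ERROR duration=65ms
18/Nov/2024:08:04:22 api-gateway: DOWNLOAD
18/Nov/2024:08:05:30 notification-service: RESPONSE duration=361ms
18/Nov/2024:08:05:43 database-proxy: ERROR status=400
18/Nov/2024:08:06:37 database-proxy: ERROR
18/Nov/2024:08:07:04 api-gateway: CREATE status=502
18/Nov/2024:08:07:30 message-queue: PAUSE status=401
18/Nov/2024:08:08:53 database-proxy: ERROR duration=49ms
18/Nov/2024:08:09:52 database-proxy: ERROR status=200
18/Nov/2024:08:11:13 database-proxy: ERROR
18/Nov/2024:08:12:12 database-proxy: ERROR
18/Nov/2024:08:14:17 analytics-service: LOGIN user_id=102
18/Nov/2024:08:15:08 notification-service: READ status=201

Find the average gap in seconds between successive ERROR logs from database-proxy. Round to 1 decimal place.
91.5

To calculate average interval:

1. Find all ERROR events for database-proxy in order
2. Calculate time gaps between consecutive events
3. Compute mean of gaps: 732 / 8 = 91.5 seconds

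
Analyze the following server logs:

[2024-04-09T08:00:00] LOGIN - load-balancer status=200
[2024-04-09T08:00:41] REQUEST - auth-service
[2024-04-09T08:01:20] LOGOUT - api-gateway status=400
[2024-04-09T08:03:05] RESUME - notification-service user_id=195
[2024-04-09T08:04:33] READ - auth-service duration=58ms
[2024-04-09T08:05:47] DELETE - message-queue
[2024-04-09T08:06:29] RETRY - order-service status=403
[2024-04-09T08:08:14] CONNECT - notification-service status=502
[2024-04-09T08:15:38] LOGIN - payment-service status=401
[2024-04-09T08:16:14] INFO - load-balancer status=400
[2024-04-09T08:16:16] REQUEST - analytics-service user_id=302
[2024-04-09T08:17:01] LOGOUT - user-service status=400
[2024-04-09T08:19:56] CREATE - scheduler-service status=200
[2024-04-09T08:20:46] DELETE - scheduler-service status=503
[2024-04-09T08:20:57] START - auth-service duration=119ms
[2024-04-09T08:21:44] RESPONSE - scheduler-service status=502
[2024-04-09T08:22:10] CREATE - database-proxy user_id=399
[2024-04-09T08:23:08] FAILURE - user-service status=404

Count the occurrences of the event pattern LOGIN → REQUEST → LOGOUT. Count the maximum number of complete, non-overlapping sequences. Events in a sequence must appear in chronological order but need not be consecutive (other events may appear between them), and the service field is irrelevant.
2

To count sequences:

1. Look for pattern: LOGIN → REQUEST → LOGOUT
2. Greedily scan the log in chronological order, matching each sequence element in turn (ignoring service)
3. Each time the full pattern completes, increment the count and restart matching from the next event
4. Complete non-overlapping sequences found: 2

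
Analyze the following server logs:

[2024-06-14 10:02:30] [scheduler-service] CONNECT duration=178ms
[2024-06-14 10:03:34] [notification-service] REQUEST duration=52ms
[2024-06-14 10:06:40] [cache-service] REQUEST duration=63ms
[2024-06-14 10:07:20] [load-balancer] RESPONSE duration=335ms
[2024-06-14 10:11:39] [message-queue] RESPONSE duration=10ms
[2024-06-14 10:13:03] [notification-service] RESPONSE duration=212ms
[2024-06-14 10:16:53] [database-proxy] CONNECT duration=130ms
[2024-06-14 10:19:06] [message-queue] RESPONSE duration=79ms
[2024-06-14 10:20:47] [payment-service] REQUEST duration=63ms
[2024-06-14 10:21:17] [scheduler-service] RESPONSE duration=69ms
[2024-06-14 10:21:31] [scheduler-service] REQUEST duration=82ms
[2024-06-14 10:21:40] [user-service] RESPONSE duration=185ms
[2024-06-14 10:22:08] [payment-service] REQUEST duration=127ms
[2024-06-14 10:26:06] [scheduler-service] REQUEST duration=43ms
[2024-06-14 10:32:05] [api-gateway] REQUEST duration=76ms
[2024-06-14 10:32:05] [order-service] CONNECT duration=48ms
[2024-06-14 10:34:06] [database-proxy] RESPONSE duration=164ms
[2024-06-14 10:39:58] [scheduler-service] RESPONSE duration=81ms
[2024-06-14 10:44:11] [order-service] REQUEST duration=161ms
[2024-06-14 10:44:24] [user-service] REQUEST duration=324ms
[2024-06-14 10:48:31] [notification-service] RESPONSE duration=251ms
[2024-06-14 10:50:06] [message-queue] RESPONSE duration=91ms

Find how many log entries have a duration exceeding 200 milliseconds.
4

To count timeouts:

1. Threshold: 200ms
2. Extract duration from each log entry
3. Count entries where duration > 200
4. Timeout count: 4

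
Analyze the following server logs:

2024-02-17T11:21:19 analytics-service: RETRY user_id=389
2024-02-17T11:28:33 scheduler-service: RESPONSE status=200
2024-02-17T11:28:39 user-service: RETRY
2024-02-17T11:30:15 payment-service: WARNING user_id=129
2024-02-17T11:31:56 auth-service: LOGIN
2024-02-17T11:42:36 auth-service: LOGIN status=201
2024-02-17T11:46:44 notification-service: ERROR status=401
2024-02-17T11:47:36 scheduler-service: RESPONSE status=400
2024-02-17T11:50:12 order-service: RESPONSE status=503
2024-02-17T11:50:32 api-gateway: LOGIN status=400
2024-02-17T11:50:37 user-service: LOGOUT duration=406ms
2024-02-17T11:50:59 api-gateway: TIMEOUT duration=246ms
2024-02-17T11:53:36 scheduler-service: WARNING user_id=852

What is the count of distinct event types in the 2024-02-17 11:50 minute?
4

To count unique event types:

1. Filter events in the minute starting at 2024-02-17 11:50
2. Extract event types from matching entries
3. Count unique types: 4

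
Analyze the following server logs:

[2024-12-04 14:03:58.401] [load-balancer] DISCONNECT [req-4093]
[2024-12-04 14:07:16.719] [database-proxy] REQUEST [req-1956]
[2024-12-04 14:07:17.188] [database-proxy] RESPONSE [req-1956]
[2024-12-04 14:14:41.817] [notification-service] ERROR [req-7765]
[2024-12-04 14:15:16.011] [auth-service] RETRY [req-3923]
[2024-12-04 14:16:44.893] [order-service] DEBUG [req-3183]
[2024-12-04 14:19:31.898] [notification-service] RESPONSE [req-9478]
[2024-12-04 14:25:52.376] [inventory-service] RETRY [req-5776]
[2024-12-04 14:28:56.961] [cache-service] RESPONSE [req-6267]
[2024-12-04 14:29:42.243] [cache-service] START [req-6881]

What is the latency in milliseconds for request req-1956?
469

To calculate latency:

1. Find REQUEST with id req-1956: 2024-12-04 14:07:16.719
2. Find RESPONSE with id req-1956: 2024-12-04 14:07:17.188
3. Latency: 2024-12-04 14:07:17.188 - 2024-12-04 14:07:16.719 = 469ms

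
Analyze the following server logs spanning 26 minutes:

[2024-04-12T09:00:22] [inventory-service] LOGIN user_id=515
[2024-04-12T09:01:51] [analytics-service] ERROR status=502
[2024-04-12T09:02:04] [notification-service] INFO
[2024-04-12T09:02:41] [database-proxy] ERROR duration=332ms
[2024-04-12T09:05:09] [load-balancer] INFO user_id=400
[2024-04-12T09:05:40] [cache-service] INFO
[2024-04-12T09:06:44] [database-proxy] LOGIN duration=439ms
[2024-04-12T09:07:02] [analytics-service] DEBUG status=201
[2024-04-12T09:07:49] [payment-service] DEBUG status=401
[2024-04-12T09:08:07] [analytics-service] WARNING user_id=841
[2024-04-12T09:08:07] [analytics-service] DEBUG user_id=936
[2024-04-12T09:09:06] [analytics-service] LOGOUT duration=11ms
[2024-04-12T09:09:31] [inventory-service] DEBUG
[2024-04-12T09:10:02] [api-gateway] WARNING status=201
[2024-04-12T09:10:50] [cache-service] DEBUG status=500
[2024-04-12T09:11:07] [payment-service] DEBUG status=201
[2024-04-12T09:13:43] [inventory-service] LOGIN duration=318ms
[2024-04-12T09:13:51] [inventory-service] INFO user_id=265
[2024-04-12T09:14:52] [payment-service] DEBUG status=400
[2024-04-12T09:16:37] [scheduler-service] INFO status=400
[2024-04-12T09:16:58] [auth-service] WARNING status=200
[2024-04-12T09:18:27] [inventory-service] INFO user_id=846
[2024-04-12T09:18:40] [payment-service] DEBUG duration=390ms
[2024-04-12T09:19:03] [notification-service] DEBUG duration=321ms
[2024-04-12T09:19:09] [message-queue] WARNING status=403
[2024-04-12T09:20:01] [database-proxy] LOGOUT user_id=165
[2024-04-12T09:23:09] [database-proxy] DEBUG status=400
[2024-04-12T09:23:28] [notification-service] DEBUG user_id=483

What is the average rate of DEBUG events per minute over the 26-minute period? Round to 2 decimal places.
0.42

To calculate the rate:

1. Count total DEBUG events: 11
2. Total time period: 26 minutes
3. Rate = 11 / 26 = 0.42 events per minute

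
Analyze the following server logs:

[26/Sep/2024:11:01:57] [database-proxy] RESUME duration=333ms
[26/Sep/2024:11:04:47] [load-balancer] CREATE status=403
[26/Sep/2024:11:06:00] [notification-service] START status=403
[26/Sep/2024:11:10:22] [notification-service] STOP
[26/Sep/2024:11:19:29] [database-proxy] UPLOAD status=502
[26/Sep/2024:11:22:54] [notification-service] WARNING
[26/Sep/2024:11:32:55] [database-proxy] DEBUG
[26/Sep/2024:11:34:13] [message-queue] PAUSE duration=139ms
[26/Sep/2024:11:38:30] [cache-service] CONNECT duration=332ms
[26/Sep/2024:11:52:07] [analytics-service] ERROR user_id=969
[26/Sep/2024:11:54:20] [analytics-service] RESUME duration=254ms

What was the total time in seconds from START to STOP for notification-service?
262

To calculate state duration:

1. Find START event for notification-service: 26/Sep/2024:11:06:00
2. Find STOP event for notification-service: 26/Sep/2024:11:10:22
3. Calculate duration: 26/Sep/2024:11:10:22 - 26/Sep/2024:11:06:00 = 262 seconds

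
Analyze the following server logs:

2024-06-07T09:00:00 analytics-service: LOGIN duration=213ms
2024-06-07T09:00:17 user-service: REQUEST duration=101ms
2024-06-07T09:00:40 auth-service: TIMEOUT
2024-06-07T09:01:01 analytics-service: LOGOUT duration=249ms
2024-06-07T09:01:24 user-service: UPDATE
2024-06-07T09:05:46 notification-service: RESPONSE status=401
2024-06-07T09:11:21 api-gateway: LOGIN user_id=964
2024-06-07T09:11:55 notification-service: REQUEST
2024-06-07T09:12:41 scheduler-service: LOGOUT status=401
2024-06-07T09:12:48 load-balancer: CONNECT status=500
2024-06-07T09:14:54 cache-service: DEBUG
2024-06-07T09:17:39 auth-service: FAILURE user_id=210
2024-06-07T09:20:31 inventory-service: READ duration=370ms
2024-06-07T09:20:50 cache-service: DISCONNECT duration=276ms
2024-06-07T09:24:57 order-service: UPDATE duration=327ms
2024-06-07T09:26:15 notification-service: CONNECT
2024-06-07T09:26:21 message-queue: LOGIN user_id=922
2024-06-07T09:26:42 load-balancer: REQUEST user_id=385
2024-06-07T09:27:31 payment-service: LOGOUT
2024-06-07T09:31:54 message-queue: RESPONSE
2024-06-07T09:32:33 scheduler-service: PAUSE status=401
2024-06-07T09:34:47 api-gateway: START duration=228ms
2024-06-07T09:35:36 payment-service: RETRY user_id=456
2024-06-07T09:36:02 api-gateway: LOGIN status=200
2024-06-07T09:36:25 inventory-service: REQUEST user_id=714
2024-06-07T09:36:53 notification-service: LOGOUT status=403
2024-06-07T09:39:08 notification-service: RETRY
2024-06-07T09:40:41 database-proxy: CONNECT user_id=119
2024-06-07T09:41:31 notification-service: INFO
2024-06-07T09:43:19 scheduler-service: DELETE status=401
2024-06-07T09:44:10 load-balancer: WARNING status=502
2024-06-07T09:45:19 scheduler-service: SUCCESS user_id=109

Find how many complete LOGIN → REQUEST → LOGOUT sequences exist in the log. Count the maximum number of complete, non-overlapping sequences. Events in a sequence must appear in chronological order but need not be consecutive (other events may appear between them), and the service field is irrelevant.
4

To count sequences:

1. Look for pattern: LOGIN → REQUEST → LOGOUT
2. Greedily scan the log in chronological order, matching each sequence element in turn (ignoring service)
3. Each time the full pattern completes, increment the count and restart matching from the next event
4. Complete non-overlapping sequences found: 4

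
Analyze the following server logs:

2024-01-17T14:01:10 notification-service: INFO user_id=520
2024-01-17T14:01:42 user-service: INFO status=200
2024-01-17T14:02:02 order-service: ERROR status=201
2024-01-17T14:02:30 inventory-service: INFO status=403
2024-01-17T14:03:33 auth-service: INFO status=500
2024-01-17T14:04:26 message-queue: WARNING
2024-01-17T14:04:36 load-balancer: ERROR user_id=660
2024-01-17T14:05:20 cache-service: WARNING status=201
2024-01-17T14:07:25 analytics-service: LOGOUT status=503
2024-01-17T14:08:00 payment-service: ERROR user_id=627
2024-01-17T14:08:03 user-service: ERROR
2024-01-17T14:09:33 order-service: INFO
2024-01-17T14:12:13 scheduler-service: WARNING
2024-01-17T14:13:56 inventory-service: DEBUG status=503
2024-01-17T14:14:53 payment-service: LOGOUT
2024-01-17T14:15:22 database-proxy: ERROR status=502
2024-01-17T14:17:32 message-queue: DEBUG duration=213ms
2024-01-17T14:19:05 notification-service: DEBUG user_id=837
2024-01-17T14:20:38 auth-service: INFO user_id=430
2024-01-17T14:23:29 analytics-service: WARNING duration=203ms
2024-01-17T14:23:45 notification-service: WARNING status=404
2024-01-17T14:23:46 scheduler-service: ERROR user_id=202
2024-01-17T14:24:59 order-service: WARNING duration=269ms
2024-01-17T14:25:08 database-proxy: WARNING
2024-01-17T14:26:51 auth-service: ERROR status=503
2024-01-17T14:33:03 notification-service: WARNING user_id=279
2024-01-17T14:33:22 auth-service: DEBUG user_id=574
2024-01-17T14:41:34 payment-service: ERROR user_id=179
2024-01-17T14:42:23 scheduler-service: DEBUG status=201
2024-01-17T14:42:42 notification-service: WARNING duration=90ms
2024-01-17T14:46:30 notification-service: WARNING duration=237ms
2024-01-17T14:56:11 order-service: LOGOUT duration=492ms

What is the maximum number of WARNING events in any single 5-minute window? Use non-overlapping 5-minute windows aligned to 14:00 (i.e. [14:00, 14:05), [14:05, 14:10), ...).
3

To find the burst window:

1. Divide the log period into non-overlapping 5-minute windows starting at 14:00
2. Count WARNING events in each window
3. Find the window with maximum count
4. Maximum events in a window: 3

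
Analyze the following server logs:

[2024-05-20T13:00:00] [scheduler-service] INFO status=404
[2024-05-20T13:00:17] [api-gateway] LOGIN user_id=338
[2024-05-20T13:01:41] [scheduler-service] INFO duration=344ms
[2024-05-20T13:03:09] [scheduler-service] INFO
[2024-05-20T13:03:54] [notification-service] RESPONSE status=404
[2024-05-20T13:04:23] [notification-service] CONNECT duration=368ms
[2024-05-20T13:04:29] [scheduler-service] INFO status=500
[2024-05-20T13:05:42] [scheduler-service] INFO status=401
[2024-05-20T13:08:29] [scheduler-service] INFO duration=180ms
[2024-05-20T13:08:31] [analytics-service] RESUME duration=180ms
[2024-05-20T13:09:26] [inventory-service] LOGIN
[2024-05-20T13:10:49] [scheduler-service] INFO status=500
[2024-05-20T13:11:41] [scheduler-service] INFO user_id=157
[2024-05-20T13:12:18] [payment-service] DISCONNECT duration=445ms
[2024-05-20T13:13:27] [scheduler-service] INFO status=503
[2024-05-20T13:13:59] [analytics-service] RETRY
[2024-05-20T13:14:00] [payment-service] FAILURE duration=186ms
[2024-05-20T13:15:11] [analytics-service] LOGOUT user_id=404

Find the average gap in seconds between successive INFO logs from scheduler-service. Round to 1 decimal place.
100.9

To calculate average interval:

1. Find all INFO events for scheduler-service in order
2. Calculate time gaps between consecutive events
3. Compute mean of gaps: 807 / 8 = 100.9 seconds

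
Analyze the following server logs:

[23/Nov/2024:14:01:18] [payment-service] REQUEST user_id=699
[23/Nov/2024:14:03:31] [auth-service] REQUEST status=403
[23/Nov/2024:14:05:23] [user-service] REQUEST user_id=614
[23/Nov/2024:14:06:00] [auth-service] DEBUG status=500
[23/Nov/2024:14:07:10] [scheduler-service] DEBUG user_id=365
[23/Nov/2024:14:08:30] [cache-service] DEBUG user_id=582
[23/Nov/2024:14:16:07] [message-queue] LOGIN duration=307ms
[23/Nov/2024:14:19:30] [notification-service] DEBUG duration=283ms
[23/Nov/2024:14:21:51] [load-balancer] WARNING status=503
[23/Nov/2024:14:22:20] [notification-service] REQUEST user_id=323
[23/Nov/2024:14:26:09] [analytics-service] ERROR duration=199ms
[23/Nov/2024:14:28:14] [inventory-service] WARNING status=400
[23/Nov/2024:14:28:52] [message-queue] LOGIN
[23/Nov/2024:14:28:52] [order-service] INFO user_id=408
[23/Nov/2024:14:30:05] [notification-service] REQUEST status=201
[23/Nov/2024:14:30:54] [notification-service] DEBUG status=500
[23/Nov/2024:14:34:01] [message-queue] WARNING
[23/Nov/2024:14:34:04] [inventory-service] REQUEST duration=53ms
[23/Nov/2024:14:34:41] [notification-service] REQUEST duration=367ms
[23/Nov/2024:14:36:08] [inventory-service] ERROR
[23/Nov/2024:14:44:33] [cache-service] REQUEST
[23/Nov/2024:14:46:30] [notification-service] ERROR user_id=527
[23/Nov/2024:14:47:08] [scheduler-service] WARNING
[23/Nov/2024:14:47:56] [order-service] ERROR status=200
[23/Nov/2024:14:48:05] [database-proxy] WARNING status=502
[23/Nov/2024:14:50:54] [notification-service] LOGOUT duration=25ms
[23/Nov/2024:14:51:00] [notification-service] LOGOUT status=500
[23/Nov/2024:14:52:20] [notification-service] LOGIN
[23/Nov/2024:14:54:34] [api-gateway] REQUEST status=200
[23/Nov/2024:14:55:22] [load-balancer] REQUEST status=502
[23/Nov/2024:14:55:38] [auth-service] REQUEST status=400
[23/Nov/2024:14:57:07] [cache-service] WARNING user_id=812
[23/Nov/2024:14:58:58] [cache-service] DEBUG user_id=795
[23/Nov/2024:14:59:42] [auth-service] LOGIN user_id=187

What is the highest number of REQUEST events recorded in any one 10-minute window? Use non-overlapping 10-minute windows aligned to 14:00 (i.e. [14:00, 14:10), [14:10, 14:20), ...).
3

To find the burst window:

1. Divide the log period into non-overlapping 10-minute windows starting at 14:00
2. Count REQUEST events in each window
3. Find the window with maximum count
4. Maximum events in a window: 3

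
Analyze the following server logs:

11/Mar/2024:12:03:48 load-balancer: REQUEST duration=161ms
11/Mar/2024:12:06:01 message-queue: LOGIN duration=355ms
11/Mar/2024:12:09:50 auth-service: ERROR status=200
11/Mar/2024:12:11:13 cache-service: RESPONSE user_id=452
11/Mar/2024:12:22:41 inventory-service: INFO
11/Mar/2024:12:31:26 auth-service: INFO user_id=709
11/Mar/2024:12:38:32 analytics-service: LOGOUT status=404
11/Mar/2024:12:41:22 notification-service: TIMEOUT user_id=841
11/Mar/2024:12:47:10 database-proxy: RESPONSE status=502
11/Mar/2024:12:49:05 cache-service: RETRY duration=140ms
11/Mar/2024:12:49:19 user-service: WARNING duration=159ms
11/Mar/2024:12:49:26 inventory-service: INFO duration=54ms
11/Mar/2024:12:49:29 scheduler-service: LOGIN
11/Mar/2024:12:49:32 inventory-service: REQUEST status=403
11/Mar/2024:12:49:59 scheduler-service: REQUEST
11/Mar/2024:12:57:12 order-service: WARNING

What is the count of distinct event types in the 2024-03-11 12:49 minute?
5

To count unique event types:

1. Filter events in the minute starting at 2024-03-11 12:49
2. Extract event types from matching entries
3. Count unique types: 5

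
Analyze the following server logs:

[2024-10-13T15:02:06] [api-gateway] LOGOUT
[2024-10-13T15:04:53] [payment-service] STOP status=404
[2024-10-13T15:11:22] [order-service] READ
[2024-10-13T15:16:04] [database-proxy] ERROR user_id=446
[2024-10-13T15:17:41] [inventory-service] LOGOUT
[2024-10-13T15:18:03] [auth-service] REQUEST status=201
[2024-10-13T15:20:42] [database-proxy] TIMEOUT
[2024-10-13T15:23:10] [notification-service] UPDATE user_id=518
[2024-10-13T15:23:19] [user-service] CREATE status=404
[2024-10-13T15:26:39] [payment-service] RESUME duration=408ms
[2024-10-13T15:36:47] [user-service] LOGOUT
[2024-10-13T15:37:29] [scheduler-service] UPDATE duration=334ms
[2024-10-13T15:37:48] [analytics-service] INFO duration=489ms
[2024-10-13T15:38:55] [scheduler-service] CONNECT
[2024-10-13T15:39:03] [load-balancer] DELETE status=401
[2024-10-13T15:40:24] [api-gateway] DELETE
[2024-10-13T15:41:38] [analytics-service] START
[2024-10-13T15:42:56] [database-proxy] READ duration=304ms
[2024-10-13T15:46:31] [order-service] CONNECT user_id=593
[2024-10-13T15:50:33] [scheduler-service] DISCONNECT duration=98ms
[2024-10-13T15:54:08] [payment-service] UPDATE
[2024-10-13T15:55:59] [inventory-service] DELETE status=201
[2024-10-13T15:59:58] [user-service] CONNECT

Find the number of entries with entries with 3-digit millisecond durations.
4

To find matching entries:

1. Pattern to match: entries with 3-digit millisecond durations
2. Scan each log entry for the pattern
3. Count matches: 4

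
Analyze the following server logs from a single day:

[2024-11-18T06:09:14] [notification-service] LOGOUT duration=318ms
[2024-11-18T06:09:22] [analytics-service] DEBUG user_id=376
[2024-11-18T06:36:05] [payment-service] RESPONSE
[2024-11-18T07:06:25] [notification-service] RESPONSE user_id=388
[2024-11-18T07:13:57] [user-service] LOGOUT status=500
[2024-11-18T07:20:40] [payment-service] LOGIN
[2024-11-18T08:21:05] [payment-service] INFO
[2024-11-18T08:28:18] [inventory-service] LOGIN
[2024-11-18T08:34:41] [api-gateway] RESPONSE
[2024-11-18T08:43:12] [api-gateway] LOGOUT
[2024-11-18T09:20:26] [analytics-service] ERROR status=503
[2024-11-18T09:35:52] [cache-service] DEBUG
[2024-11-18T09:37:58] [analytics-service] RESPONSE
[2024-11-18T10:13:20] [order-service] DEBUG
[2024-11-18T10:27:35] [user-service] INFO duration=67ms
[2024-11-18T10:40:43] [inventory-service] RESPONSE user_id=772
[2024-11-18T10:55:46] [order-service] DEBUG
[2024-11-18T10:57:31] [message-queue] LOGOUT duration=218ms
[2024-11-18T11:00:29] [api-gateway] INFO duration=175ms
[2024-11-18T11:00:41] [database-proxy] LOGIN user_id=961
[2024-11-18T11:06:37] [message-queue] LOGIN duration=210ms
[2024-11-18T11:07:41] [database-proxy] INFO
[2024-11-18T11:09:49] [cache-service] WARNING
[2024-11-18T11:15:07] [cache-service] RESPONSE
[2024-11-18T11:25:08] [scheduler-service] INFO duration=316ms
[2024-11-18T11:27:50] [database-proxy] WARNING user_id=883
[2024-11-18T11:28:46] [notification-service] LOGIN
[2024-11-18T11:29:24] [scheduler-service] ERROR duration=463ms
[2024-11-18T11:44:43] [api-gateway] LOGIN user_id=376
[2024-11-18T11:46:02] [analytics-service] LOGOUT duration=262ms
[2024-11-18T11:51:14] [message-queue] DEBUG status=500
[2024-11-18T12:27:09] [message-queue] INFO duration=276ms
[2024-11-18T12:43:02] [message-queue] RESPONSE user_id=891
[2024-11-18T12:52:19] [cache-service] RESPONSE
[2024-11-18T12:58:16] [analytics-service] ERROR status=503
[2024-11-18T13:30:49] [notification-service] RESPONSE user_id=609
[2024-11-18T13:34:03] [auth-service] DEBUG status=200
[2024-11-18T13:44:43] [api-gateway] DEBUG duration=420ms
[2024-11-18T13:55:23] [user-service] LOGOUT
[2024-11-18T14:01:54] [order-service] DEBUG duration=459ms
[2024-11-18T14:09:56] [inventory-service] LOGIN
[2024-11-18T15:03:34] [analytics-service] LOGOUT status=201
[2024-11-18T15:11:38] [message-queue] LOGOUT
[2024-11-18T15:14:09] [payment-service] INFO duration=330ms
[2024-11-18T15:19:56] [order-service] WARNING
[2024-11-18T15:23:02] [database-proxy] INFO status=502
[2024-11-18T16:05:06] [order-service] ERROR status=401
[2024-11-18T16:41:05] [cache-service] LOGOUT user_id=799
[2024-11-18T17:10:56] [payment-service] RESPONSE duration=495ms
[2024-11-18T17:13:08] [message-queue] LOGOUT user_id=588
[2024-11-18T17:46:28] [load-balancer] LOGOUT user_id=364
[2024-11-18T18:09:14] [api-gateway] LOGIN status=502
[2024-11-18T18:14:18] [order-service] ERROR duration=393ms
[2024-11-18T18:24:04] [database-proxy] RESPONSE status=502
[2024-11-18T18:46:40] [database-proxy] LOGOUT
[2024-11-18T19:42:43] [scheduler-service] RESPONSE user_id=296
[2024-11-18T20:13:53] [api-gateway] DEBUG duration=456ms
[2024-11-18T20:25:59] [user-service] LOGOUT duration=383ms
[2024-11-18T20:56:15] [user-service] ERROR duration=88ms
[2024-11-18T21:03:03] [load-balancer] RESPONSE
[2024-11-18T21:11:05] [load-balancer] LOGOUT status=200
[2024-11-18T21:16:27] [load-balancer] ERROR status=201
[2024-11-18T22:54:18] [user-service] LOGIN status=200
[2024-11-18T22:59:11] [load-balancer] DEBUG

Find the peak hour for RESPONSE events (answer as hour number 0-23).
12

To find the peak hour:

1. Group all RESPONSE events by hour
2. Count events in each hour
3. Find hour with maximum count
4. Peak hour: 12 (with 2 events)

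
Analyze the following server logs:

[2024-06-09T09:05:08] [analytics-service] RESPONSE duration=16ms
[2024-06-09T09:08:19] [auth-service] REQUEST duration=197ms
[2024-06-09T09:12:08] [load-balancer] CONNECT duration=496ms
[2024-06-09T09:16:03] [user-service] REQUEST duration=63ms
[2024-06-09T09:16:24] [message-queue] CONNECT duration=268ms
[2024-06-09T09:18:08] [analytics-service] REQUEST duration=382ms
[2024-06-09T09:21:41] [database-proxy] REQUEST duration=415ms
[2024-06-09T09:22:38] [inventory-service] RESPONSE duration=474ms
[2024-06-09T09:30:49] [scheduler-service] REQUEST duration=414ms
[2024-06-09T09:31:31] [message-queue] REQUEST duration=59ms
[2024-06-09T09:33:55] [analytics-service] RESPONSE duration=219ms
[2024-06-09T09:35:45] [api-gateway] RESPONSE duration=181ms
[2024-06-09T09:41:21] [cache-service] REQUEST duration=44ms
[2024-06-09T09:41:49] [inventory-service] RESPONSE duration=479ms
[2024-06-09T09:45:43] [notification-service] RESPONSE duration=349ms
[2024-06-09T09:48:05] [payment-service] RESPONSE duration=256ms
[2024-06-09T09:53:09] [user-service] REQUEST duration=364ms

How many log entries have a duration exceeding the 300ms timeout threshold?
8

To count timeouts:

1. Threshold: 300ms
2. Extract duration from each log entry
3. Count entries where duration > 300
4. Timeout count: 8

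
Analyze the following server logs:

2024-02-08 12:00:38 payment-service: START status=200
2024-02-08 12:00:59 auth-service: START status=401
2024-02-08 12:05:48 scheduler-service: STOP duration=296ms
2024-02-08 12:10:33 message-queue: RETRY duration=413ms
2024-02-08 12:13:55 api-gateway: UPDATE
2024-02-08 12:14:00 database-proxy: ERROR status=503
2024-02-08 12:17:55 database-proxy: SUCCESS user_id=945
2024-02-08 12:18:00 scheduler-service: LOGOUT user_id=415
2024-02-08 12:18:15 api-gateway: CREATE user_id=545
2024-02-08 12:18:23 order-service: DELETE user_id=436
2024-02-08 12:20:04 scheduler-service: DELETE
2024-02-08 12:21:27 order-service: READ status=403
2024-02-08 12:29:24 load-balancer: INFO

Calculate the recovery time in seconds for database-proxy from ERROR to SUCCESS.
235

To calculate recovery time:

1. Find ERROR event for database-proxy: 2024-02-08 12:14:00
2. Find next SUCCESS event for database-proxy: 2024-02-08 12:17:55
3. Recovery time: 2024-02-08 12:17:55 - 2024-02-08 12:14:00 = 235 seconds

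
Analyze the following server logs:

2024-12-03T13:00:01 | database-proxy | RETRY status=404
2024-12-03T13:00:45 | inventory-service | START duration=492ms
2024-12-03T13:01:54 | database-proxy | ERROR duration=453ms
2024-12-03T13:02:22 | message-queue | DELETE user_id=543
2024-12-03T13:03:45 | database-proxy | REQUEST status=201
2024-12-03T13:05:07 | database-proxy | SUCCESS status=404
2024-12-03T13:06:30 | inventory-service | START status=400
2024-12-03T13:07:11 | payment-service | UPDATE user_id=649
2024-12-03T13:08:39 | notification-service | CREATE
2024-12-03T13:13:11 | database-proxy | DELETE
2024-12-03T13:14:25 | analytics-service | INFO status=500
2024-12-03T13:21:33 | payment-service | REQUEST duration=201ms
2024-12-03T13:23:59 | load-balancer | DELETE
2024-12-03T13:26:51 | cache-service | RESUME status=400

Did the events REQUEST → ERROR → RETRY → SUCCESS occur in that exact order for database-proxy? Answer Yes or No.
No

To verify sequence order:

1. Find all events in sequence REQUEST → ERROR → RETRY → SUCCESS for database-proxy
2. Extract their timestamps
3. Check if timestamps are in ascending order
4. Result: No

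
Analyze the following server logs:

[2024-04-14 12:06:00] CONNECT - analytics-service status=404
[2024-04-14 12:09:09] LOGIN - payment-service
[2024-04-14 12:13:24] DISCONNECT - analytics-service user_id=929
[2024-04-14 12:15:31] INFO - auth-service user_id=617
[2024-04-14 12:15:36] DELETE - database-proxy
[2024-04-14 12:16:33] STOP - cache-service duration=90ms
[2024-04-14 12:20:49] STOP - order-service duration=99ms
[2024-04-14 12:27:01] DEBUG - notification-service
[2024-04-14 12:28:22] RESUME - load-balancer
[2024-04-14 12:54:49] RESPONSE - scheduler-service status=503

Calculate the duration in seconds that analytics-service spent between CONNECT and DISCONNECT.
444

To calculate state duration:

1. Find CONNECT event for analytics-service: 2024-04-14 12:06:00
2. Find DISCONNECT event for analytics-service: 2024-04-14 12:13:24
3. Calculate duration: 2024-04-14 12:13:24 - 2024-04-14 12:06:00 = 444 seconds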